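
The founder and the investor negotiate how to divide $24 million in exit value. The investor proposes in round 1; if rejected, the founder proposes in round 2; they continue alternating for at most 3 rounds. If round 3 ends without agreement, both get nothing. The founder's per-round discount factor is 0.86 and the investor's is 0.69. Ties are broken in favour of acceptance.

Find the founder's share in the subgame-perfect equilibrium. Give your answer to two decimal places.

Round 3 (the investor proposes): rejection yields 0 for the founder; the investor offers 0 and keeps 24.
Round 2 (the founder proposes): the investor can get 24 next round, worth 0.69 × 24 = 16.56 now, so the founder offers 16.56, keeping 7.44.
Round 1 (the investor proposes): the founder can get 7.44 next round, worth 0.86 × 7.44 = 6.3984 now; the investor offers that and keeps 17.6016.

6.40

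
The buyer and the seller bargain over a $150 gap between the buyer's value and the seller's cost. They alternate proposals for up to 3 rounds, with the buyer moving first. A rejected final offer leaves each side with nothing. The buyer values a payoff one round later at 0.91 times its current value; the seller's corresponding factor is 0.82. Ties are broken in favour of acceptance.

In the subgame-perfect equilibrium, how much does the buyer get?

Round 3 (the buyer proposes): the seller will accept anything ≥ 0, so the buyer offers 0 and keeps 150.
Round 2 (the seller proposes): the buyer can get 150 next round, worth 0.91 × 150 = 136.5 now; the seller offers that and keeps 13.5.
Round 1 (the buyer proposes): the seller can get 13.5 next round, worth 0.82 × 13.5 = 11.07 now, so the buyer offers 11.07, keeping 138.93.

138.93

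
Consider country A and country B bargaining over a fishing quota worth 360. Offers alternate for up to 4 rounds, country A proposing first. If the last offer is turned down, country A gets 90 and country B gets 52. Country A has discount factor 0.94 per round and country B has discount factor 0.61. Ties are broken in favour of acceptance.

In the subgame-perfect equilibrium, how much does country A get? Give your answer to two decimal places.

Round 4 (country B proposes): country A gets 90 if talks fail, so country B offers 90 and keeps 270.
Round 3 (country A proposes): country B can get 270 next round, worth 0.61 × 270 = 164.7 now. Country A offers 164.7 and keeps 360 − 164.7 = 195.3.
Round 2 (country B proposes): country A can get 195.3 next round, worth 0.94 × 195.3 = 183.582 now. Country B offers 183.582 and keeps 360 − 183.582 = 176.418.
Round 1 (country A proposes): country B can get 176.418 next round, worth 0.61 × 176.418 = 107.61498 now, so country A offers 107.61498, keeping 252.38502.

252.39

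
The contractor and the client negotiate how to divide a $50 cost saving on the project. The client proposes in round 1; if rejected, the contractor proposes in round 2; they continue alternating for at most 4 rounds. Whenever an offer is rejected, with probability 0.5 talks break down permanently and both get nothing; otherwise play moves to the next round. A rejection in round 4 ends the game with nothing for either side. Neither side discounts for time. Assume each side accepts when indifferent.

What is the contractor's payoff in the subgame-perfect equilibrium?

18.75

By backward induction:
Round 4 (the contractor proposes): the client will accept anything ≥ 0, so the contractor offers 0 and keeps 50.
Round 3 (the client proposes): rejecting gives the contractor an expected 0.5 × 50 = 25; the client offers that and keeps 25.
Round 2 (the contractor proposes): rejecting gives the client an expected 0.5 × 25 = 12.5, so the contractor offers 12.5, keeping 37.5.
Round 1 (the client proposes): rejecting gives the contractor an expected 0.5 × 37.5 = 18.75. The client offers 18.75 and keeps 50 − 18.75 = 31.25.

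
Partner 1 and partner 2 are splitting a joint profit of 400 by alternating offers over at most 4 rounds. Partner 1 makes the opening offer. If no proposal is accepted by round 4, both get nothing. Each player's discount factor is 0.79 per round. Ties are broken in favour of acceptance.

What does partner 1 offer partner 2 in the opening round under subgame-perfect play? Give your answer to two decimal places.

263.58

By backward induction:
Round 4 (partner 2 proposes): rejection yields 0 for partner 1; partner 2 offers 0 and keeps 400.
Round 3 (partner 1 proposes): partner 2 can get 400 next round, worth 0.79 × 400 = 316 now; partner 1 offers that and keeps 84.
Round 2 (partner 2 proposes): partner 1 can get 84 next round, worth 0.79 × 84 = 66.36 now. Partner 2 offers 66.36 and keeps 400 − 66.36 = 333.64.
Round 1 (partner 1 proposes): partner 2 can get 333.64 next round, worth 0.79 × 333.64 = 263.5756 now, so partner 1 offers 263.5756, keeping 136.4244.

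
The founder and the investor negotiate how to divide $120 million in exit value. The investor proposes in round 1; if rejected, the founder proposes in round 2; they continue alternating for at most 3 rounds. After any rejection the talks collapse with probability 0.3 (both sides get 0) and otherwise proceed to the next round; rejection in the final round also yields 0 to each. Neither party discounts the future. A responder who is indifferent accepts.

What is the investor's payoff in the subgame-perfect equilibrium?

Round 3 (the investor proposes): rejection yields 0 for the founder; the investor offers 0 and keeps 120.
Round 2 (the founder proposes): rejecting gives the investor an expected 0.7 × 120 = 84. The founder offers 84 and keeps 120 − 84 = 36.
Round 1 (the investor proposes): rejecting gives the founder an expected 0.7 × 36 = 25.2; the investor offers that and keeps 94.8.

94.8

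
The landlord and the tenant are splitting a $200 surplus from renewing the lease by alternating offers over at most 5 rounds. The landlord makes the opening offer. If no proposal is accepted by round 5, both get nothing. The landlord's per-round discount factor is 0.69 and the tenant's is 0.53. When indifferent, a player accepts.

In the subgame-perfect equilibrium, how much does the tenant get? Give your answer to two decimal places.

Round 5 (the landlord proposes): rejection yields 0 for the tenant; the landlord offers 0 and keeps 200.
Round 4 (the tenant proposes): the landlord can get 200 next round, worth 0.69 × 200 = 138 now; the tenant offers that and keeps 62.
Round 3 (the landlord proposes): the tenant can get 62 next round, worth 0.53 × 62 = 32.86 now, so the landlord offers 32.86, keeping 167.14.
Round 2 (the tenant proposes): the landlord can get 167.14 next round, worth 0.69 × 167.14 = 115.3266 now; the tenant offers that and keeps 84.6734.
Round 1 (the landlord proposes): the tenant can get 84.6734 next round, worth 0.53 × 84.6734 = 44.876902 now. The landlord offers 44.876902 and keeps 200 − 44.876902 = 155.123098.

44.88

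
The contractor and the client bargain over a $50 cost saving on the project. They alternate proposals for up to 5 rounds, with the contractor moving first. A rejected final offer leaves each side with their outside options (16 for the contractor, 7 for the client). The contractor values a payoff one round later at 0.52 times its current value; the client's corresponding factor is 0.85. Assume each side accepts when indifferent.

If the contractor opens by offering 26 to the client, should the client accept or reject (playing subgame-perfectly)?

Reject

Round 5 (the contractor proposes): the client gets 7 if talks fail, so the contractor offers 7 and keeps 43.
Round 4 (the client proposes): the contractor can get 43 next round, worth 0.52 × 43 = 22.36 now; the client offers that and keeps 27.64.
Round 3 (the contractor proposes): the client can get 27.64 next round, worth 0.85 × 27.64 = 23.494 now, so the contractor offers 23.494, keeping 26.506.
Round 2 (the client proposes): the contractor can get 26.506 next round, worth 0.52 × 26.506 = 13.78312 now; the client offers that and keeps 36.21688.
So by rejecting in round 1, the client gets 36.21688 next round, worth 0.85 × 36.21688 = 30.784348 now.
Offer 26 < 30.784348, so the client rejects.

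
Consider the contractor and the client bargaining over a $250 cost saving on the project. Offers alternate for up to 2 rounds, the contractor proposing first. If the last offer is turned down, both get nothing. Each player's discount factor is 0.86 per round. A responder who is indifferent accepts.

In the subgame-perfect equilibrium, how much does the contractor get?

Round 2 (the client proposes): rejection yields 0 for the contractor; the client offers 0 and keeps 250.
Round 1 (the contractor proposes): the client can get 250 next round, worth 0.86 × 250 = 215 now, so the contractor offers 215, keeping 35.

35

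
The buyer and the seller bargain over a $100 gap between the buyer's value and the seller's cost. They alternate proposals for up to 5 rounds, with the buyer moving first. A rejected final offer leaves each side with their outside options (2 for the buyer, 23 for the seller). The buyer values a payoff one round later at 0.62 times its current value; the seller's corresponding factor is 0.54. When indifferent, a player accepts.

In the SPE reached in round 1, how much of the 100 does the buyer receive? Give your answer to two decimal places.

70.03

Solve by backward induction from round 5.
Round 5 (the buyer proposes): the seller gets 23 if talks fail, so the buyer offers 23 and keeps 77.
Round 4 (the seller proposes): the buyer can get 77 next round, worth 0.62 × 77 = 47.74 now. The seller offers 47.74 and keeps 100 − 47.74 = 52.26.
Round 3 (the buyer proposes): the seller can get 52.26 next round, worth 0.54 × 52.26 = 28.2204 now, so the buyer offers 28.2204, keeping 71.7796.
Round 2 (the seller proposes): the buyer can get 71.7796 next round, worth 0.62 × 71.7796 = 44.503352 now; the seller offers that and keeps 55.496648.
Round 1 (the buyer proposes): the seller can get 55.496648 next round, worth 0.54 × 55.496648 = 29.96818992 now; the buyer offers that and keeps 70.03181008.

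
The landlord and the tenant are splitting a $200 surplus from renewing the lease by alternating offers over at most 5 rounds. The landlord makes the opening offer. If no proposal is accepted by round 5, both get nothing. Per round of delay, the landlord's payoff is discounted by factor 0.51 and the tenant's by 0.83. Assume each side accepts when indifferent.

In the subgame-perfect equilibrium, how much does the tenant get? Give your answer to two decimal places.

Round 5 (the landlord proposes): rejection yields 0 for the tenant; the landlord offers 0 and keeps 200.
Round 4 (the tenant proposes): the landlord can get 200 next round, worth 0.51 × 200 = 102 now; the tenant offers that and keeps 98.
Round 3 (the landlord proposes): the tenant can get 98 next round, worth 0.83 × 98 = 81.34 now; the landlord offers that and keeps 118.66.
Round 2 (the tenant proposes): the landlord can get 118.66 next round, worth 0.51 × 118.66 = 60.5166 now, so the tenant offers 60.5166, keeping 139.4834.
Round 1 (the landlord proposes): the tenant can get 139.4834 next round, worth 0.83 × 139.4834 = 115.771222 now, so the landlord offers 115.771222, keeping 84.228778.

115.77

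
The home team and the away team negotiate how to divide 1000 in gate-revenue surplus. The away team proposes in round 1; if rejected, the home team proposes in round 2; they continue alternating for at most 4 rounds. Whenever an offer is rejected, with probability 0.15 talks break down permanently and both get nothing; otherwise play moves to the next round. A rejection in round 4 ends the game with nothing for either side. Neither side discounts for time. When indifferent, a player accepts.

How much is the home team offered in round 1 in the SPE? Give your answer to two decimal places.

741.63

Round 4 (the home team proposes): rejection yields 0 for the away team; the home team offers 0 and keeps 1000.
Round 3 (the away team proposes): rejecting gives the home team an expected 0.85 × 1000 = 850, so the away team offers 850, keeping 150.
Round 2 (the home team proposes): rejecting gives the away team an expected 0.85 × 150 = 127.5, so the home team offers 127.5, keeping 872.5.
Round 1 (the away team proposes): rejecting gives the home team an expected 0.85 × 872.5 = 741.625, so the away team offers 741.625, keeping 258.375.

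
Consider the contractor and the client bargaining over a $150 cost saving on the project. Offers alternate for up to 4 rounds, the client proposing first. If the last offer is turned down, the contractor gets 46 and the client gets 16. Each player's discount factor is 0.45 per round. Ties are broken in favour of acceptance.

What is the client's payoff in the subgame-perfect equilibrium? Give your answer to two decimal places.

100.66

Work backward from the last round.
Round 4 (the contractor proposes): the client gets 16 if talks fail, so the contractor offers 16 and keeps 134.
Round 3 (the client proposes): the contractor can get 134 next round, worth 0.45 × 134 = 60.3 now, so the client offers 60.3, keeping 89.7.
Round 2 (the contractor proposes): the client can get 89.7 next round, worth 0.45 × 89.7 = 40.365 now. The contractor offers 40.365 and keeps 150 − 40.365 = 109.635.
Round 1 (the client proposes): the contractor can get 109.635 next round, worth 0.45 × 109.635 = 49.33575 now; the client offers that and keeps 100.66425.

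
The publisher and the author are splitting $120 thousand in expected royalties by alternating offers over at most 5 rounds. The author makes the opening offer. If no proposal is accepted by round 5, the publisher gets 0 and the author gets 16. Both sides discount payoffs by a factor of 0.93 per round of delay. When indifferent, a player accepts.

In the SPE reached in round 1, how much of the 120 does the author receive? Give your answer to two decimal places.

105.43

Round 5 (the author proposes): rejection yields 0 for the publisher; the author offers 0 and keeps 120.
Round 4 (the publisher proposes): the author can get 120 next round, worth 0.93 × 120 = 111.6 now; the publisher offers that and keeps 8.4.
Round 3 (the author proposes): the publisher can get 8.4 next round, worth 0.93 × 8.4 = 7.812 now. The author offers 7.812 and keeps 120 − 7.812 = 112.188.
Round 2 (the publisher proposes): the author can get 112.188 next round, worth 0.93 × 112.188 = 104.33484 now. The publisher offers 104.33484 and keeps 120 − 104.33484 = 15.66516.
Round 1 (the author proposes): the publisher can get 15.66516 next round, worth 0.93 × 15.66516 = 14.5685988 now, so the author offers 14.5685988, keeping 105.4314012.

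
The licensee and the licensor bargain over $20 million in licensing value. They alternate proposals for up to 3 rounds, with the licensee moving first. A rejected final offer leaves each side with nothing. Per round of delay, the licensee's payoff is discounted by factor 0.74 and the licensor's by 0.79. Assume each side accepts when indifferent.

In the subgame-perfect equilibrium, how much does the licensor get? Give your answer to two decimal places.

4.11

Solve by backward induction from round 3.
Round 3 (the licensee proposes): the licensor will accept anything ≥ 0, so the licensee offers 0 and keeps 20.
Round 2 (the licensor proposes): the licensee can get 20 next round, worth 0.74 × 20 = 14.8 now, so the licensor offers 14.8, keeping 5.2.
Round 1 (the licensee proposes): the licensor can get 5.2 next round, worth 0.79 × 5.2 = 4.108 now, so the licensee offers 4.108, keeping 15.892.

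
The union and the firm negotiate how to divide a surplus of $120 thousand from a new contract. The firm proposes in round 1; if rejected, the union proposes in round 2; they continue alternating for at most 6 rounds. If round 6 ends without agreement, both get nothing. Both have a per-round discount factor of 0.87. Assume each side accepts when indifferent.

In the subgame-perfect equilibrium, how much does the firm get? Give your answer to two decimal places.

36.34

Solve by backward induction from round 6.
Round 6 (the union proposes): the firm will accept anything ≥ 0, so the union offers 0 and keeps 120.
Round 5 (the firm proposes): the union can get 120 next round, worth 0.87 × 120 = 104.4 now; the firm offers that and keeps 15.6.
Round 4 (the union proposes): the firm can get 15.6 next round, worth 0.87 × 15.6 = 13.572 now, so the union offers 13.572, keeping 106.428.
Round 3 (the firm proposes): the union can get 106.428 next round, worth 0.87 × 106.428 = 92.59236 now. The firm offers 92.59236 and keeps 120 − 92.59236 = 27.40764.
Round 2 (the union proposes): the firm can get 27.40764 next round, worth 0.87 × 27.40764 = 23.8446468 now, so the union offers 23.8446468, keeping 96.1553532.
Round 1 (the firm proposes): the union can get 96.1553532 next round, worth 0.87 × 96.1553532 = 83.655157284 now, so the firm offers 83.655157284, keeping 36.344842716.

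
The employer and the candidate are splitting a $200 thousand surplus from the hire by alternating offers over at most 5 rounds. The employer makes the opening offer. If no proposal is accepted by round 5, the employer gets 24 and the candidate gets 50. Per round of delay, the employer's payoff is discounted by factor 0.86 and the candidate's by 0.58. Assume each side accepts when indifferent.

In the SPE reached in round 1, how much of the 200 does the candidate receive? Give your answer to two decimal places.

Round 5 (the employer proposes): the candidate gets 50 if talks fail, so the employer offers 50 and keeps 150.
Round 4 (the candidate proposes): the employer can get 150 next round, worth 0.86 × 150 = 129 now; the candidate offers that and keeps 71.
Round 3 (the employer proposes): the candidate can get 71 next round, worth 0.58 × 71 = 41.18 now. The employer offers 41.18 and keeps 200 − 41.18 = 158.82.
Round 2 (the candidate proposes): the employer can get 158.82 next round, worth 0.86 × 158.82 = 136.5852 now, so the candidate offers 136.5852, keeping 63.4148.
Round 1 (the employer proposes): the candidate can get 63.4148 next round, worth 0.58 × 63.4148 = 36.780584 now, so the employer offers 36.780584, keeping 163.219416.

36.78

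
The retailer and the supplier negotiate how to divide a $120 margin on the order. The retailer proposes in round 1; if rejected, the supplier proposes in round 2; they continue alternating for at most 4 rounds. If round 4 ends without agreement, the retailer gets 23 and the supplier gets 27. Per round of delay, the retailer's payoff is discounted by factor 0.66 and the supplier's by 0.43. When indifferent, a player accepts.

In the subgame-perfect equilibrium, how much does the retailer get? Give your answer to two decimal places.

90.62

Round 4 (the supplier proposes): the retailer gets 23 if talks fail, so the supplier offers 23 and keeps 97.
Round 3 (the retailer proposes): the supplier can get 97 next round, worth 0.43 × 97 = 41.71 now. The retailer offers 41.71 and keeps 120 − 41.71 = 78.29.
Round 2 (the supplier proposes): the retailer can get 78.29 next round, worth 0.66 × 78.29 = 51.6714 now, so the supplier offers 51.6714, keeping 68.3286.
Round 1 (the retailer proposes): the supplier can get 68.3286 next round, worth 0.43 × 68.3286 = 29.381298 now. The retailer offers 29.381298 and keeps 120 − 29.381298 = 90.618702.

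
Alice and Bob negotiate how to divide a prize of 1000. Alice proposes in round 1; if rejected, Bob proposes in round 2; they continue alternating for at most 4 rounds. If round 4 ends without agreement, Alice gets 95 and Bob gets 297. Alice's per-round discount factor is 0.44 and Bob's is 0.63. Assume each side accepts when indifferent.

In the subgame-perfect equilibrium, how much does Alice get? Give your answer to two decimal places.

489.15

Round 4 (Bob proposes): Alice gets 95 if talks fail, so Bob offers 95 and keeps 905.
Round 3 (Alice proposes): Bob can get 905 next round, worth 0.63 × 905 = 570.15 now; Alice offers that and keeps 429.85.
Round 2 (Bob proposes): Alice can get 429.85 next round, worth 0.44 × 429.85 = 189.134 now, so Bob offers 189.134, keeping 810.866.
Round 1 (Alice proposes): Bob can get 810.866 next round, worth 0.63 × 810.866 = 510.84558 now. Alice offers 510.84558 and keeps 1000 − 510.84558 = 489.15442.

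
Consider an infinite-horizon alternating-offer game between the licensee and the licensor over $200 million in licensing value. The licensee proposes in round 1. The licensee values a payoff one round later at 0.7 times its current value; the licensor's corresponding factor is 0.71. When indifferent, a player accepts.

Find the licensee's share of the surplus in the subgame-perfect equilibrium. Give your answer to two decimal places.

115.31

When the licensee proposes, the licensor accepts any offer worth at least 0.71 times what the licensor would get by proposing next round; and vice versa.
This gives x = 200 − 0.71y and y = 200 − 0.7x, where x and y are each side's share when it proposes.
Hence (1 − 0.71·0.7)x = 200(1 − 0.71), i.e. 0.503·x = 58.
x ≈ 115.3082; the licensor's share is 200 − x ≈ 84.6918.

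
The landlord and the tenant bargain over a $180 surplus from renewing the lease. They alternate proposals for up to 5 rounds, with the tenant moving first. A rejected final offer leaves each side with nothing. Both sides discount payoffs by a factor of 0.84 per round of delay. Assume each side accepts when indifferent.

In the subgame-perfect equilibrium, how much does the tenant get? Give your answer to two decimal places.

Solve by backward induction from round 5.
Round 5 (the tenant proposes): the landlord will accept anything ≥ 0, so the tenant offers 0 and keeps 180.
Round 4 (the landlord proposes): the tenant can get 180 next round, worth 0.84 × 180 = 151.2 now. The landlord offers 151.2 and keeps 180 − 151.2 = 28.8.
Round 3 (the tenant proposes): the landlord can get 28.8 next round, worth 0.84 × 28.8 = 24.192 now. The tenant offers 24.192 and keeps 180 − 24.192 = 155.808.
Round 2 (the landlord proposes): the tenant can get 155.808 next round, worth 0.84 × 155.808 = 130.87872 now; the landlord offers that and keeps 49.12128.
Round 1 (the tenant proposes): the landlord can get 49.12128 next round, worth 0.84 × 49.12128 = 41.2618752 now. The tenant offers 41.2618752 and keeps 180 − 41.2618752 = 138.7381248.

138.74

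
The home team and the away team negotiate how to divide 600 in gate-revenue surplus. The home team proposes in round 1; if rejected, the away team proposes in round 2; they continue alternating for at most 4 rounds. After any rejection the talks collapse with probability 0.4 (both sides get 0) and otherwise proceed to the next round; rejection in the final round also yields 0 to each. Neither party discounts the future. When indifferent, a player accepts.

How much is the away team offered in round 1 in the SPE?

Round 4 (the away team proposes): rejection yields 0 for the home team; the away team offers 0 and keeps 600.
Round 3 (the home team proposes): rejecting gives the away team an expected 0.6 × 600 = 360, so the home team offers 360, keeping 240.
Round 2 (the away team proposes): rejecting gives the home team an expected 0.6 × 240 = 144, so the away team offers 144, keeping 456.
Round 1 (the home team proposes): rejecting gives the away team an expected 0.6 × 456 = 273.6, so the home team offers 273.6, keeping 326.4.

273.6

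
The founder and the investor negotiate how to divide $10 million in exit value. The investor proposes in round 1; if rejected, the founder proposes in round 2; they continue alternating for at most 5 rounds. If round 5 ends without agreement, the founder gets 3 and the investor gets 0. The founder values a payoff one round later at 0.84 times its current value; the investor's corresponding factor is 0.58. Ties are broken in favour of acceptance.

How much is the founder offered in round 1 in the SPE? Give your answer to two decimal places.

By backward induction:
Round 5 (the investor proposes): the founder gets 3 if talks fail, so the investor offers 3 and keeps 7.
Round 4 (the founder proposes): the investor can get 7 next round, worth 0.58 × 7 = 4.06 now; the founder offers that and keeps 5.94.
Round 3 (the investor proposes): the founder can get 5.94 next round, worth 0.84 × 5.94 = 4.9896 now. The investor offers 4.9896 and keeps 10 − 4.9896 = 5.0104.
Round 2 (the founder proposes): the investor can get 5.0104 next round, worth 0.58 × 5.0104 = 2.906032 now. The founder offers 2.906032 and keeps 10 − 2.906032 = 7.093968.
Round 1 (the investor proposes): the founder can get 7.093968 next round, worth 0.84 × 7.093968 = 5.95893312 now; the investor offers that and keeps 4.04106688.

5.96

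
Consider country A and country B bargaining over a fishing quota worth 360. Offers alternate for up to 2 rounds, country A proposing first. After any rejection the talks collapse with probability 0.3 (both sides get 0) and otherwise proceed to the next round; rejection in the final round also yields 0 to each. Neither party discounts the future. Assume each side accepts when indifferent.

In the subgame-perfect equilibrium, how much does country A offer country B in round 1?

Round 2 (country B proposes): rejection yields 0 for country A; country B offers 0 and keeps 360.
Round 1 (country A proposes): rejecting gives country B an expected 0.7 × 360 = 252, so country A offers 252, keeping 108.

252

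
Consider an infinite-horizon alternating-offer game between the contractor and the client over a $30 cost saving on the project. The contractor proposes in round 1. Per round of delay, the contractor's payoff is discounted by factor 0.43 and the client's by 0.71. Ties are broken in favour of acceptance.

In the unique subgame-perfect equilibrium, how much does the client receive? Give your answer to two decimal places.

When the contractor proposes, the client accepts any offer worth at least 0.71 times what the client would get by proposing next round; and vice versa.
This gives x = 30 − 0.71y and y = 30 − 0.43x, where x and y are each side's share when it proposes.
Hence (1 − 0.71·0.43)x = 30(1 − 0.71), i.e. 0.6947·x = 8.7.
x ≈ 12.5234; the client's share is 30 − x ≈ 17.4766.

17.48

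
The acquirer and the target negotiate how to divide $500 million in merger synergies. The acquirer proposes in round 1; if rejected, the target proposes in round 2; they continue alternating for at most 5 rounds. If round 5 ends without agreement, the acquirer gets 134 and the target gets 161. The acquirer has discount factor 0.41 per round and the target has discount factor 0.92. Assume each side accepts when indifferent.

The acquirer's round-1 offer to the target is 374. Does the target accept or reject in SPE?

Reject

Round 5 (the acquirer proposes): the target gets 161 if talks fail, so the acquirer offers 161 and keeps 339.
Round 4 (the target proposes): the acquirer can get 339 next round, worth 0.41 × 339 = 138.99 now. The target offers 138.99 and keeps 500 − 138.99 = 361.01.
Round 3 (the acquirer proposes): the target can get 361.01 next round, worth 0.92 × 361.01 = 332.1292 now, so the acquirer offers 332.1292, keeping 167.8708.
Round 2 (the target proposes): the acquirer can get 167.8708 next round, worth 0.41 × 167.8708 = 68.827028 now. The target offers 68.827028 and keeps 500 − 68.827028 = 431.172972.
So by rejecting in round 1, the target gets 431.172972 next round, worth 0.92 × 431.172972 = 396.67913424 now.
Offer 374 < 396.67913424, so the target rejects.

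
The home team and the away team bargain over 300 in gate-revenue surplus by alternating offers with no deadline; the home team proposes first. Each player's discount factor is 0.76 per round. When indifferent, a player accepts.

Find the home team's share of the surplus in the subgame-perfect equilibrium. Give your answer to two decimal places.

170.45

In a stationary SPE each proposer offers the other exactly their discounted continuation value.
If the home team keeps x when proposing and the away team keeps y when proposing, then x = 300 − 0.76y and y = 300 − 0.76x.
Solving: x = 300(1 − 0.76) / (1 − 0.76·0.76) = 72 / 0.4224 ≈ 170.4545.
The away team gets 300 − 170.4545 ≈ 129.5455.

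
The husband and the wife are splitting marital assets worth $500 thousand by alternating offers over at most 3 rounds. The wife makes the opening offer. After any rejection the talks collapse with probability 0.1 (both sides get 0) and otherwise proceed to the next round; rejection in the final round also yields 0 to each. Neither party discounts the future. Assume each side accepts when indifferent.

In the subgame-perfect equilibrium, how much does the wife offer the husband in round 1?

45

Round 3 (the wife proposes): the husband will accept anything ≥ 0, so the wife offers 0 and keeps 500.
Round 2 (the husband proposes): rejecting gives the wife an expected 0.9 × 500 = 450, so the husband offers 450, keeping 50.
Round 1 (the wife proposes): rejecting gives the husband an expected 0.9 × 50 = 45. The wife offers 45 and keeps 500 − 45 = 455.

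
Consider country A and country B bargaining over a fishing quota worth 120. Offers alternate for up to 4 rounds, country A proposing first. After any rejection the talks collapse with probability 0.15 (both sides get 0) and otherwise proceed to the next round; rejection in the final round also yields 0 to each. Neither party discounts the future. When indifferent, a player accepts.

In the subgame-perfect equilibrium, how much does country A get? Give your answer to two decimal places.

31.01

By backward induction:
Round 4 (country B proposes): country A will accept anything ≥ 0, so country B offers 0 and keeps 120.
Round 3 (country A proposes): rejecting gives country B an expected 0.85 × 120 = 102, so country A offers 102, keeping 18.
Round 2 (country B proposes): rejecting gives country A an expected 0.85 × 18 = 15.3. Country B offers 15.3 and keeps 120 − 15.3 = 104.7.
Round 1 (country A proposes): rejecting gives country B an expected 0.85 × 104.7 = 88.995. Country A offers 88.995 and keeps 120 − 88.995 = 31.005.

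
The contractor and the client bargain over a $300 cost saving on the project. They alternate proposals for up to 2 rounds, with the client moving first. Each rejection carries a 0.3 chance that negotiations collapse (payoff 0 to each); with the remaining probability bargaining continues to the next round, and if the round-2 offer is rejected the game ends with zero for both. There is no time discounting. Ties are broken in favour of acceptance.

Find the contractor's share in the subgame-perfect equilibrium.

210

Round 2 (the contractor proposes): the client will accept anything ≥ 0, so the contractor offers 0 and keeps 300.
Round 1 (the client proposes): rejecting gives the contractor an expected 0.7 × 300 = 210. The client offers 210 and keeps 300 − 210 = 90.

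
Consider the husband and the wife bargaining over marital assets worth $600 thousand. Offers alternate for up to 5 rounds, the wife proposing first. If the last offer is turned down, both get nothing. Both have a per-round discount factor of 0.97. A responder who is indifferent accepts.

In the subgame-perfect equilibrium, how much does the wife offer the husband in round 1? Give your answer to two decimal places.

Round 5 (the wife proposes): rejection yields 0 for the husband; the wife offers 0 and keeps 600.
Round 4 (the husband proposes): the wife can get 600 next round, worth 0.97 × 600 = 582 now, so the husband offers 582, keeping 18.
Round 3 (the wife proposes): the husband can get 18 next round, worth 0.97 × 18 = 17.46 now, so the wife offers 17.46, keeping 582.54.
Round 2 (the husband proposes): the wife can get 582.54 next round, worth 0.97 × 582.54 = 565.0638 now. The husband offers 565.0638 and keeps 600 − 565.0638 = 34.9362.
Round 1 (the wife proposes): the husband can get 34.9362 next round, worth 0.97 × 34.9362 = 33.888114 now; the wife offers that and keeps 566.111886.

33.89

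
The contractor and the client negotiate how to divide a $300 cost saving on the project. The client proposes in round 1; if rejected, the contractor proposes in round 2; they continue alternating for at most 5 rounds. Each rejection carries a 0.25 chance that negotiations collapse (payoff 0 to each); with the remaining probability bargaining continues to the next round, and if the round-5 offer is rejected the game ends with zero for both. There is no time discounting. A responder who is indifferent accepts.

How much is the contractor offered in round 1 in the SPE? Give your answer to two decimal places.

Round 5 (the client proposes): rejection yields 0 for the contractor; the client offers 0 and keeps 300.
Round 4 (the contractor proposes): rejecting gives the client an expected 0.75 × 300 = 225, so the contractor offers 225, keeping 75.
Round 3 (the client proposes): rejecting gives the contractor an expected 0.75 × 75 = 56.25. The client offers 56.25 and keeps 300 − 56.25 = 243.75.
Round 2 (the contractor proposes): rejecting gives the client an expected 0.75 × 243.75 = 182.8125. The contractor offers 182.8125 and keeps 300 − 182.8125 = 117.1875.
Round 1 (the client proposes): rejecting gives the contractor an expected 0.75 × 117.1875 = 87.890625. The client offers 87.890625 and keeps 300 − 87.890625 = 212.109375.

87.89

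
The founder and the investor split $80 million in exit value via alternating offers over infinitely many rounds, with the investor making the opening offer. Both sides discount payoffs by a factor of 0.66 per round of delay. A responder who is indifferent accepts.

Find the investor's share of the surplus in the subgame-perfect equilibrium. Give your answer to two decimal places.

Let x be the investor's share when the investor proposes and y be the founder's share when the founder proposes.
The founder accepts iff offered ≥ 0.66·y, so x = 80 − 0.66y. Symmetrically y = 80 − 0.66x.
Substituting: x = 80 − 0.66(80 − 0.66x), giving x(1 − 0.66·0.66) = 80(1 − 0.66).
So x = 80 × 0.34 / 0.5644 ≈ 48.1928, and the founder receives 80 − x ≈ 31.8072.

48.19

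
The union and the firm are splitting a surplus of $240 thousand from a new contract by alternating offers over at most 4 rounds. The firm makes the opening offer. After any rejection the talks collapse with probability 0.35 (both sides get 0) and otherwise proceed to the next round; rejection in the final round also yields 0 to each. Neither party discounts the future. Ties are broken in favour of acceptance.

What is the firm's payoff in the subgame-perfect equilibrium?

Round 4 (the union proposes): rejection yields 0 for the firm; the union offers 0 and keeps 240.
Round 3 (the firm proposes): rejecting gives the union an expected 0.65 × 240 = 156, so the firm offers 156, keeping 84.
Round 2 (the union proposes): rejecting gives the firm an expected 0.65 × 84 = 54.6; the union offers that and keeps 185.4.
Round 1 (the firm proposes): rejecting gives the union an expected 0.65 × 185.4 = 120.51. The firm offers 120.51 and keeps 240 − 120.51 = 119.49.

119.49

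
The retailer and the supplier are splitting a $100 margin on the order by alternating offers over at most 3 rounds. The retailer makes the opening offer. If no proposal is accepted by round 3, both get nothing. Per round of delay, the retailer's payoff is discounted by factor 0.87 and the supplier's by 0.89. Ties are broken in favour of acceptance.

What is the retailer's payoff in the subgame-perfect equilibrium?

Work backward from the last round.
Round 3 (the retailer proposes): rejection yields 0 for the supplier; the retailer offers 0 and keeps 100.
Round 2 (the supplier proposes): the retailer can get 100 next round, worth 0.87 × 100 = 87 now, so the supplier offers 87, keeping 13.
Round 1 (the retailer proposes): the supplier can get 13 next round, worth 0.89 × 13 = 11.57 now. The retailer offers 11.57 and keeps 100 − 11.57 = 88.43.

88.43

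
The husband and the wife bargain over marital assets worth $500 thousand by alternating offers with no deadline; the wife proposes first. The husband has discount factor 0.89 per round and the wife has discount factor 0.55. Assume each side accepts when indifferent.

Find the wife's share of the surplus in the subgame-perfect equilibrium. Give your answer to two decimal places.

When the wife proposes, the husband accepts any offer worth at least 0.89 times what the husband would get by proposing next round; and vice versa.
This gives x = 500 − 0.89y and y = 500 − 0.55x, where x and y are each side's share when it proposes.
Hence (1 − 0.89·0.55)x = 500(1 − 0.89), i.e. 0.5105·x = 55.
x ≈ 107.7375; the husband's share is 500 − x ≈ 392.2625.

107.74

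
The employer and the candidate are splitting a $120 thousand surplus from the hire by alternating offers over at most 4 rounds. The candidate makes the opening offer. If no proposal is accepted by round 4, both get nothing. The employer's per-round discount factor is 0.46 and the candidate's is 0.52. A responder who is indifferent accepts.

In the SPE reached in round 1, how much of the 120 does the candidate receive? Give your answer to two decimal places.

Round 4 (the employer proposes): rejection yields 0 for the candidate; the employer offers 0 and keeps 120.
Round 3 (the candidate proposes): the employer can get 120 next round, worth 0.46 × 120 = 55.2 now, so the candidate offers 55.2, keeping 64.8.
Round 2 (the employer proposes): the candidate can get 64.8 next round, worth 0.52 × 64.8 = 33.696 now. The employer offers 33.696 and keeps 120 − 33.696 = 86.304.
Round 1 (the candidate proposes): the employer can get 86.304 next round, worth 0.46 × 86.304 = 39.69984 now. The candidate offers 39.69984 and keeps 120 − 39.69984 = 80.30016.

80.30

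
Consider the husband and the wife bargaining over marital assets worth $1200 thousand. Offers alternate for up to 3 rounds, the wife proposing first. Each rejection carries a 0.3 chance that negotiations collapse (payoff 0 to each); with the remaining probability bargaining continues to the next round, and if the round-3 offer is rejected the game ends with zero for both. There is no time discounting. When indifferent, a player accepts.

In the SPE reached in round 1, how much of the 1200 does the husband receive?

Round 3 (the wife proposes): the husband will accept anything ≥ 0, so the wife offers 0 and keeps 1200.
Round 2 (the husband proposes): rejecting gives the wife an expected 0.7 × 1200 = 840. The husband offers 840 and keeps 1200 − 840 = 360.
Round 1 (the wife proposes): rejecting gives the husband an expected 0.7 × 360 = 252, so the wife offers 252, keeping 948.

252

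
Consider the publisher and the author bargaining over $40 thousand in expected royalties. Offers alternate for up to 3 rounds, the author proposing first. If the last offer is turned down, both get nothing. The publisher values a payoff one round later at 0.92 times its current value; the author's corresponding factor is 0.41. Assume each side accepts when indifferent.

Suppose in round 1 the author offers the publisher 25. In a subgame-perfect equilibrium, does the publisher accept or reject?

Round 3 (the author proposes): rejection yields 0 for the publisher; the author offers 0 and keeps 40.
Round 2 (the publisher proposes): the author can get 40 next round, worth 0.41 × 40 = 16.4 now; the publisher offers that and keeps 23.6.
So by rejecting in round 1, the publisher gets 23.6 next round, worth 0.92 × 23.6 = 21.712 now.
Offer 25 ≥ 21.712, so the publisher accepts.

Accept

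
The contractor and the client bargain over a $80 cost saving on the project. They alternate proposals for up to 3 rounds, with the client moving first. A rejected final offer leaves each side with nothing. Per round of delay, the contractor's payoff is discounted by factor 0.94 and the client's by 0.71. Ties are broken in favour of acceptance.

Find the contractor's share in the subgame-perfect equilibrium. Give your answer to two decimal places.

Solve by backward induction from round 3.
Round 3 (the client proposes): the contractor will accept anything ≥ 0, so the client offers 0 and keeps 80.
Round 2 (the contractor proposes): the client can get 80 next round, worth 0.71 × 80 = 56.8 now, so the contractor offers 56.8, keeping 23.2.
Round 1 (the client proposes): the contractor can get 23.2 next round, worth 0.94 × 23.2 = 21.808 now. The client offers 21.808 and keeps 80 − 21.808 = 58.192.

21.81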